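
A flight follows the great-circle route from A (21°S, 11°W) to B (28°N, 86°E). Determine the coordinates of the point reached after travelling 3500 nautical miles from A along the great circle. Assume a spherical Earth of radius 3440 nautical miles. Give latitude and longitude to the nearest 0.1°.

≈ (8.1°N, 40.4°E)

Write both endpoints as unit vectors p₁, p₂ with components (cos φ cos λ, cos φ sin λ, sin φ).
The central angle between the endpoints is δ = arccos(p₁·p₂) ≈ 1.843 rad (105.6°). The total great-circle distance is δ·R ≈ 1.843 × 3440 ≈ 6339 nmi, so the target fraction is f = 3500/6339 ≈ 0.552.
Interpolate at f ≈ 0.552 with slerp weights a = sin((1−f)δ)/sin δ ≈ 0.763, b = sin(fδ)/sin δ ≈ 0.883.
p = a·p₁ + b·p₂ ≈ (0.754, 0.642, 0.141); φ = arcsin(p_z) ≈ 8.12°, λ = atan2(p_y, p_x) ≈ 40.43°.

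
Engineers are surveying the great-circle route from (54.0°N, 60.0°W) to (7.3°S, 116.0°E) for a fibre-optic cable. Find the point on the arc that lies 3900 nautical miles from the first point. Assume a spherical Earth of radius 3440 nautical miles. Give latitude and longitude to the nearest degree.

≈ (61°N, 110°E)

Write both endpoints as unit vectors p₁, p₂ with components (cos φ cos λ, cos φ sin λ, sin φ).
The central angle between the endpoints is δ = arccos(p₁·p₂) ≈ 2.325 rad (133.2°). The total great-circle distance is δ·R ≈ 2.325 × 3440 ≈ 7997 nmi, so the target fraction is f = 3900/7997 ≈ 0.488.
Interpolate at f ≈ 0.488 with slerp weights a = sin((1−f)δ)/sin δ ≈ 1.274, b = sin(fδ)/sin δ ≈ 1.243.
p = a·p₁ + b·p₂ ≈ (-0.166, 0.459, 0.873); φ = arcsin(p_z) ≈ 60.76°, λ = atan2(p_y, p_x) ≈ 109.86°.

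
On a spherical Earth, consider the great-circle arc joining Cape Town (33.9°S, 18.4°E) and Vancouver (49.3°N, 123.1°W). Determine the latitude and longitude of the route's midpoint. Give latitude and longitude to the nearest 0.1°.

Convert each endpoint to a unit vector on the sphere (x = cos φ cos λ, y = cos φ sin λ, z = sin φ).
The central angle between the endpoints is δ = arccos(p₁·p₂) ≈ 2.580 rad (147.8°).
Interpolate at f = 1/2 with slerp weights a = sin((1−f)δ)/sin δ ≈ 1.804, b = sin(fδ)/sin δ ≈ 1.804.
p = a·p₁ + b·p₂ ≈ (0.779, -0.513, 0.362); φ = arcsin(p_z) ≈ 21.20°, λ = atan2(p_y, p_x) ≈ -33.38°.

≈ 21.2°N, 33.4°W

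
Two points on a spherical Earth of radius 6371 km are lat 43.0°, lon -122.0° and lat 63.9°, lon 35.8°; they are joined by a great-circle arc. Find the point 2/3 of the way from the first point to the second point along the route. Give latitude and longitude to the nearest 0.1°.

Convert each endpoint to a unit vector on the sphere (x = cos φ cos λ, y = cos φ sin λ, z = sin φ).
The central angle between the endpoints is δ = arccos(p₁·p₂) ≈ 1.251 rad (71.7°).
Interpolate at f = 2/3 with slerp weights a = sin((1−f)δ)/sin δ ≈ 0.427, b = sin(fδ)/sin δ ≈ 0.780.
p = a·p₁ + b·p₂ ≈ (0.113, -0.064, 0.992); φ = arcsin(p_z) ≈ 82.54°, λ = atan2(p_y, p_x) ≈ -29.45°.

≈ lat 82.5°, lon -29.5°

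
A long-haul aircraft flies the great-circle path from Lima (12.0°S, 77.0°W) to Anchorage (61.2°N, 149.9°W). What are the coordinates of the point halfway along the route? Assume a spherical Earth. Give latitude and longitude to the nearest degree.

Write both endpoints as unit vectors p₁, p₂ with components (cos φ cos λ, cos φ sin λ, sin φ).
The central angle between the endpoints is δ = arccos(p₁·p₂) ≈ 1.614 rad (92.5°).
Interpolate at f = 1/2 with slerp weights a = sin((1−f)δ)/sin δ ≈ 0.723, b = sin(fδ)/sin δ ≈ 0.723.
p = a·p₁ + b·p₂ ≈ (-0.142, -0.864, 0.483); φ = arcsin(p_z) ≈ 28.90°, λ = atan2(p_y, p_x) ≈ -99.35°.

≈ (29°N, 99°W)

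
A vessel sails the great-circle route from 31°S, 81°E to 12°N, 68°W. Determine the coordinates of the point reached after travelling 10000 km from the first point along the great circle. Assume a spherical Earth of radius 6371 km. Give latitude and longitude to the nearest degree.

≈ 23°S, 23°W

From cos δ = sin φ₁ sin φ₂ + cos φ₁ cos φ₂ cos Δλ, the central angle is δ ≈ 2.542 rad (145.7°). The total great-circle distance is δ·R ≈ 2.542 × 6371 ≈ 16197 km, so the target fraction is f = 10000/16197 ≈ 0.617.
Interpolate at f ≈ 0.617 with slerp weights a = sin((1−f)δ)/sin δ ≈ 1.465, b = sin(fδ)/sin δ ≈ 1.773.
p = a·p₁ + b·p₂ ≈ (0.846, -0.367, -0.386); φ = arcsin(p_z) ≈ -22.71°, λ = atan2(p_y, p_x) ≈ -23.47°.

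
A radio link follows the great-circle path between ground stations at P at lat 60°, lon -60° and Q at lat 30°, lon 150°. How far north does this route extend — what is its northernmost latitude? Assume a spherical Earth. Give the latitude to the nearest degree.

The great circle lies in the plane with unit normal n̂ = (p₁ × p₂)/|p₁ × p₂|.
Here n̂_z ≈ -0.217; the vertex latitude is φ_max = arccos|n̂_z| ≈ 77.5°.
Check via Clairaut: cos φ_max = |cos φ₁| · sin C = cos(60.0°)·sin(25.7°) ≈ 0.217, again giving ≈ 77.5°.

≈ 77°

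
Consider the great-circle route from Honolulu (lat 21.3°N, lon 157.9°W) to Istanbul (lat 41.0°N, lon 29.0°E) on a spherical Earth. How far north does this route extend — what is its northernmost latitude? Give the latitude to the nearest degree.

The great circle lies in the plane with unit normal n̂ = (p₁ × p₂)/|p₁ × p₂|.
Here n̂_z ≈ -0.095; the vertex latitude is φ_max = arccos|n̂_z| ≈ 84.5°.
Check via Clairaut: cos φ_max = |cos φ₁| · sin C = cos(21.3°)·sin(5.9°) ≈ 0.095, again giving ≈ 84.5°.

≈ 85°N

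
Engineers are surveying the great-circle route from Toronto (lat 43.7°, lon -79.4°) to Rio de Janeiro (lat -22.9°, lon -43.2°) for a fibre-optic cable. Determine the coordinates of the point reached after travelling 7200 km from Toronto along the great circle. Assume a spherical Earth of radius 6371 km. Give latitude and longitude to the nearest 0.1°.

≈ lat -14.2°, lon -47.6°

Convert each endpoint to a unit vector on the sphere (x = cos φ cos λ, y = cos φ sin λ, z = sin φ).
The central angle between the endpoints is δ = arccos(p₁·p₂) ≈ 1.299 rad (74.4°). The total great-circle distance is δ·R ≈ 1.299 × 6371 ≈ 8275 km, so the target fraction is f = 7200/8275 ≈ 0.870.
Interpolate at f ≈ 0.870 with slerp weights a = sin((1−f)δ)/sin δ ≈ 0.174, b = sin(fδ)/sin δ ≈ 0.939.
p = a·p₁ + b·p₂ ≈ (0.654, -0.716, -0.245); φ = arcsin(p_z) ≈ -14.18°, λ = atan2(p_y, p_x) ≈ -47.60°.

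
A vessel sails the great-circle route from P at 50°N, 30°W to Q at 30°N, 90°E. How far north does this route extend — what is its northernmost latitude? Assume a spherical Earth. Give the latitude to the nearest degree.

The great circle lies in the plane with unit normal n̂ = (p₁ × p₂)/|p₁ × p₂|.
Here n̂_z ≈ +0.485; the vertex latitude is φ_max = arccos|n̂_z| ≈ 61.0°.

≈ 61°N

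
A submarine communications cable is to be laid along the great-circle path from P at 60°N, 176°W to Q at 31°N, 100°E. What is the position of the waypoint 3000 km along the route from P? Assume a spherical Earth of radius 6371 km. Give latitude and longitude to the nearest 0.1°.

≈ 54.9°N, 133.4°E

From cos δ = sin φ₁ sin φ₂ + cos φ₁ cos φ₂ cos Δλ, the central angle is δ ≈ 1.058 rad (60.6°). The total great-circle distance is δ·R ≈ 1.058 × 6371 ≈ 6739 km, so the target fraction is f = 3000/6739 ≈ 0.445.
Interpolate at f ≈ 0.445 with slerp weights a = sin((1−f)δ)/sin δ ≈ 0.636, b = sin(fδ)/sin δ ≈ 0.521.
p = a·p₁ + b·p₂ ≈ (-0.395, 0.417, 0.819); φ = arcsin(p_z) ≈ 54.95°, λ = atan2(p_y, p_x) ≈ 133.39°.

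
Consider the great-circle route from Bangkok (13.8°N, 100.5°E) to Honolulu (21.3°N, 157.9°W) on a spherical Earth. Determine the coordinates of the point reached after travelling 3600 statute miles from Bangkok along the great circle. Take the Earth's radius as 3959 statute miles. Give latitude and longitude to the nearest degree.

≈ 27°N, 155°E

Convert each endpoint to a unit vector on the sphere (x = cos φ cos λ, y = cos φ sin λ, z = sin φ).
The central angle between the endpoints is δ = arccos(p₁·p₂) ≈ 1.666 rad (95.5°). The total great-circle distance is δ·R ≈ 1.666 × 3959 ≈ 6597 mi, so the target fraction is f = 3600/6597 ≈ 0.546.
Interpolate at f ≈ 0.546 with slerp weights a = sin((1−f)δ)/sin δ ≈ 0.690, b = sin(fδ)/sin δ ≈ 0.793.
p = a·p₁ + b·p₂ ≈ (-0.806, 0.381, 0.452); φ = arcsin(p_z) ≈ 26.90°, λ = atan2(p_y, p_x) ≈ 154.72°.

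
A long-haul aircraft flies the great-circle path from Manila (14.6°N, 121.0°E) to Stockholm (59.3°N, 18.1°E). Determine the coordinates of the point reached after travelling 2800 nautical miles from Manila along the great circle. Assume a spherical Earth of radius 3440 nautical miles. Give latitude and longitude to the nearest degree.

Write both endpoints as unit vectors p₁, p₂ with components (cos φ cos λ, cos φ sin λ, sin φ).
The central angle between the endpoints is δ = arccos(p₁·p₂) ≈ 1.464 rad (83.9°). The total great-circle distance is δ·R ≈ 1.464 × 3440 ≈ 5037 nmi, so the target fraction is f = 2800/5037 ≈ 0.556.
Interpolate at f ≈ 0.556 with slerp weights a = sin((1−f)δ)/sin δ ≈ 0.609, b = sin(fδ)/sin δ ≈ 0.731.
p = a·p₁ + b·p₂ ≈ (0.051, 0.621, 0.782); φ = arcsin(p_z) ≈ 51.46°, λ = atan2(p_y, p_x) ≈ 85.27°.

≈ (51°N, 85°E)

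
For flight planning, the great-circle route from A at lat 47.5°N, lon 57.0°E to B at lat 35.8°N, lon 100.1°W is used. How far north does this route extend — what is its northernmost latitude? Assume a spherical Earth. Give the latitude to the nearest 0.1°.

≈ 77.7°N

The great circle lies in the plane with unit normal n̂ = (p₁ × p₂)/|p₁ × p₂|.
Here n̂_z ≈ -0.214; the vertex latitude is φ_max = arccos|n̂_z| ≈ 77.7°.
Check via Clairaut: cos φ_max = |cos φ₁| · sin C = cos(47.5°)·sin(18.4°) ≈ 0.214, again giving ≈ 77.7°.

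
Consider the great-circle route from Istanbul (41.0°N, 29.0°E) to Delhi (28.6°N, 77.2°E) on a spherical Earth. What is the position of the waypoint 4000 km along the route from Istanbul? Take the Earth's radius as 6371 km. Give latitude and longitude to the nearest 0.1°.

Write both endpoints as unit vectors p₁, p₂ with components (cos φ cos λ, cos φ sin λ, sin φ).
The central angle between the endpoints is δ = arccos(p₁·p₂) ≈ 0.714 rad (40.9°). The total great-circle distance is δ·R ≈ 0.714 × 6371 ≈ 4549 km, so the target fraction is f = 4000/4549 ≈ 0.879.
Interpolate at f ≈ 0.879 with slerp weights a = sin((1−f)δ)/sin δ ≈ 0.131, b = sin(fδ)/sin δ ≈ 0.897.
p = a·p₁ + b·p₂ ≈ (0.261, 0.816, 0.516); φ = arcsin(p_z) ≈ 31.04°, λ = atan2(p_y, p_x) ≈ 72.25°.

≈ 31.0°N, 72.2°E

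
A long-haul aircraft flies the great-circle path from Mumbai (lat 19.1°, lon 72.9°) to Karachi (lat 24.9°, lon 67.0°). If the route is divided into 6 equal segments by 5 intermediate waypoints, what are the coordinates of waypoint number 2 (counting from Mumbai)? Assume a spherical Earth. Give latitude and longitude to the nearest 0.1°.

Write both endpoints as unit vectors p₁, p₂ with components (cos φ cos λ, cos φ sin λ, sin φ).
The central angle between the endpoints is δ = arccos(p₁·p₂) ≈ 0.139 rad (8.0°).
Interpolate at f = 2/6 with slerp weights a = sin((1−f)δ)/sin δ ≈ 0.668, b = sin(fδ)/sin δ ≈ 0.334.
p = a·p₁ + b·p₂ ≈ (0.304, 0.882, 0.359); φ = arcsin(p_z) ≈ 21.06°, λ = atan2(p_y, p_x) ≈ 70.99°.

≈ lat 21.1°, lon 71.0°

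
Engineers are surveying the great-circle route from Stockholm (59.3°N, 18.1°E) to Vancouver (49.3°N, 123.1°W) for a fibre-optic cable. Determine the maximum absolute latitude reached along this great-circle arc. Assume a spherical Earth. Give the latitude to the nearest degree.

The great circle lies in the plane with unit normal n̂ = (p₁ × p₂)/|p₁ × p₂|.
Here n̂_z ≈ -0.227; the vertex latitude is φ_max = arccos|n̂_z| ≈ 76.9°.

≈ 77°N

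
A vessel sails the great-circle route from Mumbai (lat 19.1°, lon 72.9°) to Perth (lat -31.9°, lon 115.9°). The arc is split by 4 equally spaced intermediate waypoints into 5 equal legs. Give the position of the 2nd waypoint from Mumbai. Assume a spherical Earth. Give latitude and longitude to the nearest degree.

Convert each endpoint to a unit vector on the sphere (x = cos φ cos λ, y = cos φ sin λ, z = sin φ).
The central angle between the endpoints is δ = arccos(p₁·p₂) ≈ 1.144 rad (65.6°).
Interpolate at f = 2/5 with slerp weights a = sin((1−f)δ)/sin δ ≈ 0.696, b = sin(fδ)/sin δ ≈ 0.485.
p = a·p₁ + b·p₂ ≈ (0.013, 0.999, -0.029); φ = arcsin(p_z) ≈ -1.64°, λ = atan2(p_y, p_x) ≈ 89.23°.

≈ lat -2°, lon 89°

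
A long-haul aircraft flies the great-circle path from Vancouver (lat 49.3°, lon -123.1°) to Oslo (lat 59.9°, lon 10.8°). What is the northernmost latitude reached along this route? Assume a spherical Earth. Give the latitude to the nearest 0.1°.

≈ 74.9°

The great circle lies in the plane with unit normal n̂ = (p₁ × p₂)/|p₁ × p₂|.
Here n̂_z ≈ +0.261; the vertex latitude is φ_max = arccos|n̂_z| ≈ 74.9°.
Check via Clairaut: cos φ_max = |cos φ₁| · sin C = cos(49.3°)·sin(23.6°) ≈ 0.261, again giving ≈ 74.9°.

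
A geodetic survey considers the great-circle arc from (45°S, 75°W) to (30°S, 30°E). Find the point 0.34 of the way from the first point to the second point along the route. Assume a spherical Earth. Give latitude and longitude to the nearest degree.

≈ (53°S, 35°W)

From cos δ = sin φ₁ sin φ₂ + cos φ₁ cos φ₂ cos Δλ, the central angle is δ ≈ 1.374 rad (78.8°).
Interpolate at f = 0.34 with slerp weights a = sin((1−f)δ)/sin δ ≈ 0.803, b = sin(fδ)/sin δ ≈ 0.459.
p = a·p₁ + b·p₂ ≈ (0.491, -0.350, -0.798); φ = arcsin(p_z) ≈ -52.90°, λ = atan2(p_y, p_x) ≈ -35.43°.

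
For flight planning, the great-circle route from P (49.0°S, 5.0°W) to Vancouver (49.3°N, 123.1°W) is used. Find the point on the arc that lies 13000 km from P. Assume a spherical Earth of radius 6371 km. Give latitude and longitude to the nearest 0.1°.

From cos δ = sin φ₁ sin φ₂ + cos φ₁ cos φ₂ cos Δλ, the central angle is δ ≈ 2.455 rad (140.7°). The total great-circle distance is δ·R ≈ 2.455 × 6371 ≈ 15643 km, so the target fraction is f = 13000/15643 ≈ 0.831.
Interpolate at f ≈ 0.831 with slerp weights a = sin((1−f)δ)/sin δ ≈ 0.636, b = sin(fδ)/sin δ ≈ 1.407.
p = a·p₁ + b·p₂ ≈ (-0.085, -0.805, 0.587); φ = arcsin(p_z) ≈ 35.93°, λ = atan2(p_y, p_x) ≈ -96.05°.

≈ (35.9°N, 96.1°W)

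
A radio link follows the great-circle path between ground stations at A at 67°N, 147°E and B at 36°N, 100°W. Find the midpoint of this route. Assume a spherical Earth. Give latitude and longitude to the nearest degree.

Write both endpoints as unit vectors p₁, p₂ with components (cos φ cos λ, cos φ sin λ, sin φ).
The central angle between the endpoints is δ = arccos(p₁·p₂) ≈ 1.140 rad (65.3°).
Interpolate at f = 1/2 with slerp weights a = sin((1−f)δ)/sin δ ≈ 0.594, b = sin(fδ)/sin δ ≈ 0.594.
p = a·p₁ + b·p₂ ≈ (-0.278, -0.347, 0.896); φ = arcsin(p_z) ≈ 63.61°, λ = atan2(p_y, p_x) ≈ -128.72°.

≈ 64°N, 129°W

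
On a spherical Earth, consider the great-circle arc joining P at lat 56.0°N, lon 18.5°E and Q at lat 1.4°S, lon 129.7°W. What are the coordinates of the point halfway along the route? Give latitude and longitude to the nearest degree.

≈ lat 53°N, lon 100°W

Write both endpoints as unit vectors p₁, p₂ with components (cos φ cos λ, cos φ sin λ, sin φ).
The central angle between the endpoints is δ = arccos(p₁·p₂) ≈ 2.089 rad (119.7°).
Interpolate at f = 1/2 with slerp weights a = sin((1−f)δ)/sin δ ≈ 0.995, b = sin(fδ)/sin δ ≈ 0.995.
p = a·p₁ + b·p₂ ≈ (-0.108, -0.589, 0.801); φ = arcsin(p_z) ≈ 53.22°, λ = atan2(p_y, p_x) ≈ -100.37°.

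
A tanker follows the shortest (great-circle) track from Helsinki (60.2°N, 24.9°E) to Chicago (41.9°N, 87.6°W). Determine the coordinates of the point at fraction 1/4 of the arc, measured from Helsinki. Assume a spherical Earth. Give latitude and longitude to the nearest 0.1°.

Convert each endpoint to a unit vector on the sphere (x = cos φ cos λ, y = cos φ sin λ, z = sin φ).
The central angle between the endpoints is δ = arccos(p₁·p₂) ≈ 1.117 rad (64.0°).
Interpolate at f = 1/4 with slerp weights a = sin((1−f)δ)/sin δ ≈ 0.827, b = sin(fδ)/sin δ ≈ 0.307.
p = a·p₁ + b·p₂ ≈ (0.382, -0.055, 0.922); φ = arcsin(p_z) ≈ 67.28°, λ = atan2(p_y, p_x) ≈ -8.20°.

≈ 67.3°N, 8.2°W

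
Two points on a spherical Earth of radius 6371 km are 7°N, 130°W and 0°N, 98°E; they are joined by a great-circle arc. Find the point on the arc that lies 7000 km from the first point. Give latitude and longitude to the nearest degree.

≈ 9°N, 166°E

From cos δ = sin φ₁ sin φ₂ + cos φ₁ cos φ₂ cos Δλ, the central angle is δ ≈ 2.297 rad (131.6°). The total great-circle distance is δ·R ≈ 2.297 × 6371 ≈ 14635 km, so the target fraction is f = 7000/14635 ≈ 0.478.
Interpolate at f ≈ 0.478 with slerp weights a = sin((1−f)δ)/sin δ ≈ 1.246, b = sin(fδ)/sin δ ≈ 1.191.
p = a·p₁ + b·p₂ ≈ (-0.961, 0.232, 0.152); φ = arcsin(p_z) ≈ 8.73°, λ = atan2(p_y, p_x) ≈ 166.40°.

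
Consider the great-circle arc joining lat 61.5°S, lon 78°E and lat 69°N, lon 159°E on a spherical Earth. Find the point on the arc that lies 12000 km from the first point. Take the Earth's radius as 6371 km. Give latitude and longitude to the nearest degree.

Write both endpoints as unit vectors p₁, p₂ with components (cos φ cos λ, cos φ sin λ, sin φ).
The central angle between the endpoints is δ = arccos(p₁·p₂) ≈ 2.488 rad (142.5°). The total great-circle distance is δ·R ≈ 2.488 × 6371 ≈ 15849 km, so the target fraction is f = 12000/15849 ≈ 0.757.
Interpolate at f ≈ 0.757 with slerp weights a = sin((1−f)δ)/sin δ ≈ 0.934, b = sin(fδ)/sin δ ≈ 1.564.
p = a·p₁ + b·p₂ ≈ (-0.431, 0.637, 0.640); φ = arcsin(p_z) ≈ 39.76°, λ = atan2(p_y, p_x) ≈ 124.07°.

≈ lat 40°N, lon 124°E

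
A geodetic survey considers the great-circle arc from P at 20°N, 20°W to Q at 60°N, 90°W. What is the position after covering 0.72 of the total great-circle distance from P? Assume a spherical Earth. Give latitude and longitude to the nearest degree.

≈ 54°N, 59°W

Write both endpoints as unit vectors p₁, p₂ with components (cos φ cos λ, cos φ sin λ, sin φ).
The central angle between the endpoints is δ = arccos(p₁·p₂) ≈ 1.096 rad (62.8°).
Interpolate at f = 0.72 with slerp weights a = sin((1−f)δ)/sin δ ≈ 0.340, b = sin(fδ)/sin δ ≈ 0.798.
p = a·p₁ + b·p₂ ≈ (0.300, -0.508, 0.807); φ = arcsin(p_z) ≈ 53.83°, λ = atan2(p_y, p_x) ≈ -59.45°.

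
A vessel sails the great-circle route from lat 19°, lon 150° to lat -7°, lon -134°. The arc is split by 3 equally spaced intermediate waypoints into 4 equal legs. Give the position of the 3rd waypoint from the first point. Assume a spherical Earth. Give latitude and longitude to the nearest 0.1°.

≈ lat 0.3°, lon -152.4°

Write both endpoints as unit vectors p₁, p₂ with components (cos φ cos λ, cos φ sin λ, sin φ).
The central angle between the endpoints is δ = arccos(p₁·p₂) ≈ 1.382 rad (79.2°).
Interpolate at f = 3/4 with slerp weights a = sin((1−f)δ)/sin δ ≈ 0.345, b = sin(fδ)/sin δ ≈ 0.876.
p = a·p₁ + b·p₂ ≈ (-0.887, -0.463, 0.005); φ = arcsin(p_z) ≈ 0.31°, λ = atan2(p_y, p_x) ≈ -152.44°.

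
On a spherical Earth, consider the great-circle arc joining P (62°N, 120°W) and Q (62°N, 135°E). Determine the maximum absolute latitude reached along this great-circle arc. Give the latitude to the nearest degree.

≈ 72°N

The great circle lies in the plane with unit normal n̂ = (p₁ × p₂)/|p₁ × p₂|.
Here n̂_z ≈ -0.308; the vertex latitude is φ_max = arccos|n̂_z| ≈ 72.1°.
Check via Clairaut: cos φ_max = |cos φ₁| · sin C = cos(62.0°)·sin(41.0°) ≈ 0.308, again giving ≈ 72.1°.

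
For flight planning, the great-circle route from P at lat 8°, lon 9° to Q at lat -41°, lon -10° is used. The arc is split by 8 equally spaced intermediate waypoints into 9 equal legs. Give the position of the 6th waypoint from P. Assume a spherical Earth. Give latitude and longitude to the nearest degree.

Convert each endpoint to a unit vector on the sphere (x = cos φ cos λ, y = cos φ sin λ, z = sin φ).
The central angle between the endpoints is δ = arccos(p₁·p₂) ≈ 0.908 rad (52.0°).
Interpolate at f = 6/9 with slerp weights a = sin((1−f)δ)/sin δ ≈ 0.378, b = sin(fδ)/sin δ ≈ 0.722.
p = a·p₁ + b·p₂ ≈ (0.906, -0.036, -0.421); φ = arcsin(p_z) ≈ -24.90°, λ = atan2(p_y, p_x) ≈ -2.28°.

≈ lat -25°, lon -2°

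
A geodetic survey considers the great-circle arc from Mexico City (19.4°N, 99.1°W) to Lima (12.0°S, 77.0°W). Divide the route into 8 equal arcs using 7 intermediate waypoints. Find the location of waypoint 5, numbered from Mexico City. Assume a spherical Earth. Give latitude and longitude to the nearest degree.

Write both endpoints as unit vectors p₁, p₂ with components (cos φ cos λ, cos φ sin λ, sin φ).
The central angle between the endpoints is δ = arccos(p₁·p₂) ≈ 0.667 rad (38.2°).
Interpolate at f = 5/8 with slerp weights a = sin((1−f)δ)/sin δ ≈ 0.400, b = sin(fδ)/sin δ ≈ 0.655.
p = a·p₁ + b·p₂ ≈ (0.084, -0.996, -0.003); φ = arcsin(p_z) ≈ -0.18°, λ = atan2(p_y, p_x) ≈ -85.16°.

≈ 0°N, 85°W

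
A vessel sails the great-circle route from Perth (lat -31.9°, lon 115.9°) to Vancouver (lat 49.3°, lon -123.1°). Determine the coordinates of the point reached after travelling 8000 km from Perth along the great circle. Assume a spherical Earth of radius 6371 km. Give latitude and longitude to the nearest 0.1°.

≈ lat 20.7°, lon 167.2°

Write both endpoints as unit vectors p₁, p₂ with components (cos φ cos λ, cos φ sin λ, sin φ).
The central angle between the endpoints is δ = arccos(p₁·p₂) ≈ 2.326 rad (133.3°). The total great-circle distance is δ·R ≈ 2.326 × 6371 ≈ 14822 km, so the target fraction is f = 8000/14822 ≈ 0.540.
Interpolate at f ≈ 0.540 with slerp weights a = sin((1−f)δ)/sin δ ≈ 1.206, b = sin(fδ)/sin δ ≈ 1.306.
p = a·p₁ + b·p₂ ≈ (-0.912, 0.207, 0.353); φ = arcsin(p_z) ≈ 20.68°, λ = atan2(p_y, p_x) ≈ 167.20°.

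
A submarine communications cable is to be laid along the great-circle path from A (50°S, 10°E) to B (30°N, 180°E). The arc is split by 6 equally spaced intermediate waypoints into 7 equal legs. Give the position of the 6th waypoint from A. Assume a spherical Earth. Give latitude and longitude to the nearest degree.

≈ (8°N, 173°E)

Write both endpoints as unit vectors p₁, p₂ with components (cos φ cos λ, cos φ sin λ, sin φ).
The central angle between the endpoints is δ = arccos(p₁·p₂) ≈ 2.769 rad (158.6°).
Interpolate at f = 6/7 with slerp weights a = sin((1−f)δ)/sin δ ≈ 1.057, b = sin(fδ)/sin δ ≈ 1.907.
p = a·p₁ + b·p₂ ≈ (-0.983, 0.118, 0.144); φ = arcsin(p_z) ≈ 8.27°, λ = atan2(p_y, p_x) ≈ 173.15°.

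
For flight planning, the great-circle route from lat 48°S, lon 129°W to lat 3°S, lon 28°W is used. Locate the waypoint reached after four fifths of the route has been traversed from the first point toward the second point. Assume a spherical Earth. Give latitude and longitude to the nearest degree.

≈ lat 17°S, lon 41°W

Convert each endpoint to a unit vector on the sphere (x = cos φ cos λ, y = cos φ sin λ, z = sin φ).
The central angle between the endpoints is δ = arccos(p₁·p₂) ≈ 1.660 rad (95.1°).
Interpolate at f = 4/5 with slerp weights a = sin((1−f)δ)/sin δ ≈ 0.327, b = sin(fδ)/sin δ ≈ 0.974.
p = a·p₁ + b·p₂ ≈ (0.721, -0.627, -0.294); φ = arcsin(p_z) ≈ -17.10°, λ = atan2(p_y, p_x) ≈ -40.99°.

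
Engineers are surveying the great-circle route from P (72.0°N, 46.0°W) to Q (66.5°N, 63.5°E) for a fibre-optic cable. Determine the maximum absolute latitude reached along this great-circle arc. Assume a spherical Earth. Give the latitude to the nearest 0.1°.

≈ 77.9°N

The great circle lies in the plane with unit normal n̂ = (p₁ × p₂)/|p₁ × p₂|.
Here n̂_z ≈ +0.209; the vertex latitude is φ_max = arccos|n̂_z| ≈ 77.9°.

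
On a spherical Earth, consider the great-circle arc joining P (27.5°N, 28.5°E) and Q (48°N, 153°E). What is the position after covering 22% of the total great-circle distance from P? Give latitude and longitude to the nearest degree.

The haversine formula gives a central angle δ ≈ 1.564 rad (89.6°) between the endpoints.
Interpolate at f = 0.22 with slerp weights a = sin((1−f)δ)/sin δ ≈ 0.939, b = sin(fδ)/sin δ ≈ 0.337.
p = a·p₁ + b·p₂ ≈ (0.531, 0.500, 0.684); φ = arcsin(p_z) ≈ 43.18°, λ = atan2(p_y, p_x) ≈ 43.28°.

≈ (43°N, 43°E)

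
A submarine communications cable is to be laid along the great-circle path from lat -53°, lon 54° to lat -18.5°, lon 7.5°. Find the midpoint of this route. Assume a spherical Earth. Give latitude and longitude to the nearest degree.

≈ lat -38°, lon 25°

Convert each endpoint to a unit vector on the sphere (x = cos φ cos λ, y = cos φ sin λ, z = sin φ).
The central angle between the endpoints is δ = arccos(p₁·p₂) ≈ 0.868 rad (49.7°).
Interpolate at f = 1/2 with slerp weights a = sin((1−f)δ)/sin δ ≈ 0.551, b = sin(fδ)/sin δ ≈ 0.551.
p = a·p₁ + b·p₂ ≈ (0.713, 0.337, -0.615); φ = arcsin(p_z) ≈ -37.95°, λ = atan2(p_y, p_x) ≈ 25.26°.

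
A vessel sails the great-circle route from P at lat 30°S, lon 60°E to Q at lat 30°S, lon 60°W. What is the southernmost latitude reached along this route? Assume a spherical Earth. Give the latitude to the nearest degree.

The great circle lies in the plane with unit normal n̂ = (p₁ × p₂)/|p₁ × p₂|.
Here n̂_z ≈ -0.655; the vertex latitude is φ_max = arccos|n̂_z| ≈ 49.1°.
Check via Clairaut: cos φ_max = |cos φ₁| · sin C = cos(30.0°)·sin(130.9°) ≈ 0.655, again giving ≈ 49.1°.

≈ 49°S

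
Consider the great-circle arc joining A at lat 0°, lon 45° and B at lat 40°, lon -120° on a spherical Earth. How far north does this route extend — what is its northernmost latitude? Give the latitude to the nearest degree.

≈ 73°

The great circle lies in the plane with unit normal n̂ = (p₁ × p₂)/|p₁ × p₂|.
Here n̂_z ≈ -0.295; the vertex latitude is φ_max = arccos|n̂_z| ≈ 72.9°.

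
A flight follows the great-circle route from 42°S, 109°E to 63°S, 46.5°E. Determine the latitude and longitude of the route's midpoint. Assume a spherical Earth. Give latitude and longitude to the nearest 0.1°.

≈ 56.5°S, 86.1°E

Write both endpoints as unit vectors p₁, p₂ with components (cos φ cos λ, cos φ sin λ, sin φ).
The central angle between the endpoints is δ = arccos(p₁·p₂) ≈ 0.720 rad (41.2°).
Interpolate at f = 1/2 with slerp weights a = sin((1−f)δ)/sin δ ≈ 0.534, b = sin(fδ)/sin δ ≈ 0.534.
p = a·p₁ + b·p₂ ≈ (0.038, 0.551, -0.833); φ = arcsin(p_z) ≈ -56.46°, λ = atan2(p_y, p_x) ≈ 86.09°.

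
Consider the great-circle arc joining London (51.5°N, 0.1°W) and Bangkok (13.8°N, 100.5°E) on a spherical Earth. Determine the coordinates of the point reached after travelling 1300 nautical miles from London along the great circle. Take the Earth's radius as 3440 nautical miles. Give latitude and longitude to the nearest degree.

≈ 53°N, 35°E

From cos δ = sin φ₁ sin φ₂ + cos φ₁ cos φ₂ cos Δλ, the central angle is δ ≈ 1.495 rad (85.7°). The total great-circle distance is δ·R ≈ 1.495 × 3440 ≈ 5144 nmi, so the target fraction is f = 1300/5144 ≈ 0.253.
Interpolate at f ≈ 0.253 with slerp weights a = sin((1−f)δ)/sin δ ≈ 0.902, b = sin(fδ)/sin δ ≈ 0.370.
p = a·p₁ + b·p₂ ≈ (0.496, 0.352, 0.794); φ = arcsin(p_z) ≈ 52.54°, λ = atan2(p_y, p_x) ≈ 35.41°.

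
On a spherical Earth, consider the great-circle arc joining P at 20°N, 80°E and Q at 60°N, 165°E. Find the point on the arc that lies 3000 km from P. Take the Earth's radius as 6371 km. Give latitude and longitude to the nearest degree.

≈ 42°N, 99°E

Write both endpoints as unit vectors p₁, p₂ with components (cos φ cos λ, cos φ sin λ, sin φ).
The central angle between the endpoints is δ = arccos(p₁·p₂) ≈ 1.227 rad (70.3°). The total great-circle distance is δ·R ≈ 1.227 × 6371 ≈ 7817 km, so the target fraction is f = 3000/7817 ≈ 0.384.
Interpolate at f ≈ 0.384 with slerp weights a = sin((1−f)δ)/sin δ ≈ 0.729, b = sin(fδ)/sin δ ≈ 0.482.
p = a·p₁ + b·p₂ ≈ (-0.114, 0.737, 0.667); φ = arcsin(p_z) ≈ 41.80°, λ = atan2(p_y, p_x) ≈ 98.78°.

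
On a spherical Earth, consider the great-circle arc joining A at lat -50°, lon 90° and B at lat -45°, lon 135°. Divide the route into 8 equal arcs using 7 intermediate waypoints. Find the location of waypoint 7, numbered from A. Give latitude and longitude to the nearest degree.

From cos δ = sin φ₁ sin φ₂ + cos φ₁ cos φ₂ cos Δλ, the central angle is δ ≈ 0.529 rad (30.3°).
Interpolate at f = 7/8 with slerp weights a = sin((1−f)δ)/sin δ ≈ 0.131, b = sin(fδ)/sin δ ≈ 0.885.
p = a·p₁ + b·p₂ ≈ (-0.442, 0.527, -0.726); φ = arcsin(p_z) ≈ -46.55°, λ = atan2(p_y, p_x) ≈ 130.04°.

≈ lat -47°, lon 130°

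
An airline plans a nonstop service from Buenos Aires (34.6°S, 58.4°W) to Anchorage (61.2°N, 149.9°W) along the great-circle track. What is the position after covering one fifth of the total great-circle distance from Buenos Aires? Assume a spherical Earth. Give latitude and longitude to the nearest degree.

The haversine formula gives a central angle δ ≈ 2.104 rad (120.5°) between the endpoints.
Interpolate at f = 1/5 with slerp weights a = sin((1−f)δ)/sin δ ≈ 1.154, b = sin(fδ)/sin δ ≈ 0.474.
p = a·p₁ + b·p₂ ≈ (0.300, -0.923, -0.240); φ = arcsin(p_z) ≈ -13.86°, λ = atan2(p_y, p_x) ≈ -72.00°.

≈ 14°S, 72°W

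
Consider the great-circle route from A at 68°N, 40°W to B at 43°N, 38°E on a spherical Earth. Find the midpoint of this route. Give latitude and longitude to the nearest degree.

Convert each endpoint to a unit vector on the sphere (x = cos φ cos λ, y = cos φ sin λ, z = sin φ).
The central angle between the endpoints is δ = arccos(p₁·p₂) ≈ 0.810 rad (46.4°).
Interpolate at f = 1/2 with slerp weights a = sin((1−f)δ)/sin δ ≈ 0.544, b = sin(fδ)/sin δ ≈ 0.544.
p = a·p₁ + b·p₂ ≈ (0.470, 0.114, 0.875); φ = arcsin(p_z) ≈ 61.10°, λ = atan2(p_y, p_x) ≈ 13.64°.

≈ 61°N, 14°E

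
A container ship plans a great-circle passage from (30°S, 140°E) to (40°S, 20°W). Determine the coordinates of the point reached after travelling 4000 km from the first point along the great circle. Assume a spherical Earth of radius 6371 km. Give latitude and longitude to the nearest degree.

≈ (63°S, 119°E)

The haversine formula gives a central angle δ ≈ 1.878 rad (107.6°) between the endpoints. The total great-circle distance is δ·R ≈ 1.878 × 6371 ≈ 11962 km, so the target fraction is f = 4000/11962 ≈ 0.334.
Interpolate at f ≈ 0.334 with slerp weights a = sin((1−f)δ)/sin δ ≈ 0.995, b = sin(fδ)/sin δ ≈ 0.616.
p = a·p₁ + b·p₂ ≈ (-0.217, 0.393, -0.894); φ = arcsin(p_z) ≈ -63.35°, λ = atan2(p_y, p_x) ≈ 118.90°.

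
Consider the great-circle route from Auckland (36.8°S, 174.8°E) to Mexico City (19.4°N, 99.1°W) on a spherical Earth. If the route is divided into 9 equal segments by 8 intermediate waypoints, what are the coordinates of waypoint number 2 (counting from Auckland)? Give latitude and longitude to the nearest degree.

≈ (28°S, 162°W)

Write both endpoints as unit vectors p₁, p₂ with components (cos φ cos λ, cos φ sin λ, sin φ).
The central angle between the endpoints is δ = arccos(p₁·p₂) ≈ 1.719 rad (98.5°).
Interpolate at f = 2/9 with slerp weights a = sin((1−f)δ)/sin δ ≈ 0.984, b = sin(fδ)/sin δ ≈ 0.377.
p = a·p₁ + b·p₂ ≈ (-0.841, -0.280, -0.464); φ = arcsin(p_z) ≈ -27.64°, λ = atan2(p_y, p_x) ≈ -161.60°.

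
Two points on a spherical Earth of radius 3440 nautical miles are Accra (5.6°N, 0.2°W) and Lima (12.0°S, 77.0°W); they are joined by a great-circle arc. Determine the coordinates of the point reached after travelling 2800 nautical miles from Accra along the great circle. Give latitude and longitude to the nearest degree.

Convert each endpoint to a unit vector on the sphere (x = cos φ cos λ, y = cos φ sin λ, z = sin φ).
The central angle between the endpoints is δ = arccos(p₁·p₂) ≈ 1.367 rad (78.3°). The total great-circle distance is δ·R ≈ 1.367 × 3440 ≈ 4704 nmi, so the target fraction is f = 2800/4704 ≈ 0.595.
Interpolate at f ≈ 0.595 with slerp weights a = sin((1−f)δ)/sin δ ≈ 0.537, b = sin(fδ)/sin δ ≈ 0.742.
p = a·p₁ + b·p₂ ≈ (0.697, -0.709, -0.102); φ = arcsin(p_z) ≈ -5.85°, λ = atan2(p_y, p_x) ≈ -45.48°.

≈ 6°S, 45°W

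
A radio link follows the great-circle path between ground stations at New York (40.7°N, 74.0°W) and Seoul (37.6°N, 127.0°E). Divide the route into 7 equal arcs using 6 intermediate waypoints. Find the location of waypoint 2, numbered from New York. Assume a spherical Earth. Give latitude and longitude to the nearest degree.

≈ (67°N, 94°W)

The haversine formula gives a central angle δ ≈ 1.734 rad (99.4°) between the endpoints.
Interpolate at f = 2/7 with slerp weights a = sin((1−f)δ)/sin δ ≈ 0.958, b = sin(fδ)/sin δ ≈ 0.482.
p = a·p₁ + b·p₂ ≈ (-0.030, -0.393, 0.919); φ = arcsin(p_z) ≈ 66.77°, λ = atan2(p_y, p_x) ≈ -94.30°.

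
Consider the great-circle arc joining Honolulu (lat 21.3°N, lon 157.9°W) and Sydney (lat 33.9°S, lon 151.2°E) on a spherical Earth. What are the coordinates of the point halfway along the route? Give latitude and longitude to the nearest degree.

Write both endpoints as unit vectors p₁, p₂ with components (cos φ cos λ, cos φ sin λ, sin φ).
The central angle between the endpoints is δ = arccos(p₁·p₂) ≈ 1.282 rad (73.4°).
Interpolate at f = 1/2 with slerp weights a = sin((1−f)δ)/sin δ ≈ 0.624, b = sin(fδ)/sin δ ≈ 0.624.
p = a·p₁ + b·p₂ ≈ (-0.992, 0.031, -0.121); φ = arcsin(p_z) ≈ -6.97°, λ = atan2(p_y, p_x) ≈ 178.22°.

≈ lat 7°S, lon 178°E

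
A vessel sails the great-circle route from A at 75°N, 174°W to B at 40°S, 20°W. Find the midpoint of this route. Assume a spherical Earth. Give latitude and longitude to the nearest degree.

≈ 31°N, 32°W

From cos δ = sin φ₁ sin φ₂ + cos φ₁ cos φ₂ cos Δλ, the central angle is δ ≈ 2.497 rad (143.0°).
Interpolate at f = 1/2 with slerp weights a = sin((1−f)δ)/sin δ ≈ 1.578, b = sin(fδ)/sin δ ≈ 1.578.
p = a·p₁ + b·p₂ ≈ (0.730, -0.456, 0.510); φ = arcsin(p_z) ≈ 30.65°, λ = atan2(p_y, p_x) ≈ -32.01°.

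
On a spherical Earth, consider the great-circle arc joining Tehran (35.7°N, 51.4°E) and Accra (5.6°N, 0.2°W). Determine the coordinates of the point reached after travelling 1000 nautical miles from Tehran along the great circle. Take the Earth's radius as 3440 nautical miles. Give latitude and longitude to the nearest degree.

≈ 29°N, 34°E

Convert each endpoint to a unit vector on the sphere (x = cos φ cos λ, y = cos φ sin λ, z = sin φ).
The central angle between the endpoints is δ = arccos(p₁·p₂) ≈ 0.978 rad (56.0°). The total great-circle distance is δ·R ≈ 0.978 × 3440 ≈ 3363 nmi, so the target fraction is f = 1000/3363 ≈ 0.297.
Interpolate at f ≈ 0.297 with slerp weights a = sin((1−f)δ)/sin δ ≈ 0.765, b = sin(fδ)/sin δ ≈ 0.346.
p = a·p₁ + b·p₂ ≈ (0.732, 0.484, 0.480); φ = arcsin(p_z) ≈ 28.69°, λ = atan2(p_y, p_x) ≈ 33.50°.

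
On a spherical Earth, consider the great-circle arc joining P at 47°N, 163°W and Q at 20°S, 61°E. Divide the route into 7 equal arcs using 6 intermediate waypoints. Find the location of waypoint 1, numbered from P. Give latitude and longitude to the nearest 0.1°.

≈ 50.7°N, 168.0°E

From cos δ = sin φ₁ sin φ₂ + cos φ₁ cos φ₂ cos Δλ, the central angle is δ ≈ 2.362 rad (135.3°).
Interpolate at f = 1/7 with slerp weights a = sin((1−f)δ)/sin δ ≈ 1.278, b = sin(fδ)/sin δ ≈ 0.471.
p = a·p₁ + b·p₂ ≈ (-0.619, 0.132, 0.774); φ = arcsin(p_z) ≈ 50.71°, λ = atan2(p_y, p_x) ≈ 167.96°.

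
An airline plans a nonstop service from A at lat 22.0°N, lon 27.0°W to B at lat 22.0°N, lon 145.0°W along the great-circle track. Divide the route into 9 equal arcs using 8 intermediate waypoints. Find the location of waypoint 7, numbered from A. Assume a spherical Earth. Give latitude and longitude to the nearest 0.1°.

≈ lat 32.6°N, lon 121.4°W

From cos δ = sin φ₁ sin φ₂ + cos φ₁ cos φ₂ cos Δλ, the central angle is δ ≈ 1.837 rad (105.3°).
Interpolate at f = 7/9 with slerp weights a = sin((1−f)δ)/sin δ ≈ 0.412, b = sin(fδ)/sin δ ≈ 1.026.
p = a·p₁ + b·p₂ ≈ (-0.439, -0.719, 0.539); φ = arcsin(p_z) ≈ 32.59°, λ = atan2(p_y, p_x) ≈ -121.43°.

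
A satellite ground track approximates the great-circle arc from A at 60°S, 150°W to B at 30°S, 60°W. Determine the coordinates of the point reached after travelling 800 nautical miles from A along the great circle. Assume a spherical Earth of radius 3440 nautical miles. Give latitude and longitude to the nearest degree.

Convert each endpoint to a unit vector on the sphere (x = cos φ cos λ, y = cos φ sin λ, z = sin φ).
The central angle between the endpoints is δ = arccos(p₁·p₂) ≈ 1.123 rad (64.3°). The total great-circle distance is δ·R ≈ 1.123 × 3440 ≈ 3863 nmi, so the target fraction is f = 800/3863 ≈ 0.207.
Interpolate at f ≈ 0.207 with slerp weights a = sin((1−f)δ)/sin δ ≈ 0.862, b = sin(fδ)/sin δ ≈ 0.256.
p = a·p₁ + b·p₂ ≈ (-0.263, -0.407, -0.875); φ = arcsin(p_z) ≈ -61.01°, λ = atan2(p_y, p_x) ≈ -122.82°.

≈ 61°S, 123°W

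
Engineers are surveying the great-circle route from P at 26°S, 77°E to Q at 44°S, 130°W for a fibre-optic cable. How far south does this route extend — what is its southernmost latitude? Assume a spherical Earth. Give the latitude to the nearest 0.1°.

The great circle lies in the plane with unit normal n̂ = (p₁ × p₂)/|p₁ × p₂|.
Here n̂_z ≈ +0.305; the vertex latitude is φ_max = arccos|n̂_z| ≈ 72.2°.
Check via Clairaut: cos φ_max = |cos φ₁| · sin C = cos(26.0°)·sin(160.2°) ≈ 0.305, again giving ≈ 72.2°.

≈ 72.2°S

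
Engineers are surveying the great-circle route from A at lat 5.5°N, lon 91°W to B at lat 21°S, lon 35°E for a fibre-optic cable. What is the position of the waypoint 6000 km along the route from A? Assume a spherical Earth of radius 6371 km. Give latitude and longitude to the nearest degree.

≈ lat 14°S, lon 40°W

Convert each endpoint to a unit vector on the sphere (x = cos φ cos λ, y = cos φ sin λ, z = sin φ).
The central angle between the endpoints is δ = arccos(p₁·p₂) ≈ 2.190 rad (125.5°). The total great-circle distance is δ·R ≈ 2.190 × 6371 ≈ 13954 km, so the target fraction is f = 6000/13954 ≈ 0.430.
Interpolate at f ≈ 0.430 with slerp weights a = sin((1−f)δ)/sin δ ≈ 1.165, b = sin(fδ)/sin δ ≈ 0.993.
p = a·p₁ + b·p₂ ≈ (0.739, -0.628, -0.244); φ = arcsin(p_z) ≈ -14.14°, λ = atan2(p_y, p_x) ≈ -40.33°.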